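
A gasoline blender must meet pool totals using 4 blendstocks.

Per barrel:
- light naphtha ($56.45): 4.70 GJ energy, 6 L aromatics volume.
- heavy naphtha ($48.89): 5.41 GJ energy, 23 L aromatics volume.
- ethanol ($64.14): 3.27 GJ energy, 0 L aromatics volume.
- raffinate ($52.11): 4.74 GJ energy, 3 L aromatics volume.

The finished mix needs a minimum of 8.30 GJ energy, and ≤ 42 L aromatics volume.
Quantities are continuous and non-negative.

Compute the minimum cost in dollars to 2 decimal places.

Let x1 = barrels of light naphtha, x2 = barrels of heavy naphtha, x3 = barrels of ethanol, x4 = barrels of raffinate.
Minimize 56.45x1 + 48.89x2 + 64.14x3 + 52.11x4 s.t.:
  4.7x1 + 5.41x2 + 3.27x3 + 4.74x4 ≥ 8.3   (energy)
  6x1 + 23x2 + 3x4 ≤ 42   (aromatics volume)
  x1, x2, x3, x4 ≥ 0.
The cheapest feasible vertex uses only heavy naphtha; light naphtha, ethanol, raffinate are not used. There the energy constraint is tight.
Solving gives x2 = 1.5342.
Hence cost = 48.89·1.5342 = $75.0070.

$75.01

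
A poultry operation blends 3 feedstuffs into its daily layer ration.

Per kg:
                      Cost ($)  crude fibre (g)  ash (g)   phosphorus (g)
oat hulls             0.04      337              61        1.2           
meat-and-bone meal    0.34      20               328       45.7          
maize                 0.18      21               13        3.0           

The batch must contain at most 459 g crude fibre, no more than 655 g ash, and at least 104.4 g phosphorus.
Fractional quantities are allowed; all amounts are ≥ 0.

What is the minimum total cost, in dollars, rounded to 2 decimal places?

Set it up as a linear program. Let x1 = kg of oat hulls, x2 = kg of meat-and-bone meal, x3 = kg of maize.
Minimise 0.04x1 + 0.34x2 + 0.18x3 subject to:
  337x1 + 20x2 + 21x3 ≤ 459   (crude fibre)
  61x1 + 328x2 + 13x3 ≤ 655   (ash)
  1.2x1 + 45.7x2 + 3x3 ≥ 104.4   (phosphorus)
  x1, x2, x3 ≥ 0.
At the optimum only meat-and-bone meal, maize are positive (oat hulls = 0). There the ash and phosphorus constraints are tight.
So meat-and-bone meal = 1.559 kg, maize = 11.05 kg.
Cost = 0.34·1.559 + 0.18·11.05 = 2.5191.

$2.52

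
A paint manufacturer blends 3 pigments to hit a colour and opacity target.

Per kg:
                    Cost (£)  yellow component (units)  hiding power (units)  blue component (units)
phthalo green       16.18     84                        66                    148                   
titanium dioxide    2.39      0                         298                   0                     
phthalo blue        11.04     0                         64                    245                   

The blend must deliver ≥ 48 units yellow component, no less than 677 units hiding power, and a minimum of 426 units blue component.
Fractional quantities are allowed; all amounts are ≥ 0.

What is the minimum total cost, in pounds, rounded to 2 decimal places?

£29.04

Treat it as an LP. Let x1 = kg of phthalo green, x2 = kg of titanium dioxide, x3 = kg of phthalo blue.
Minimise 16.18x1 + 2.39x2 + 11.04x3 with:
  84x1 ≥ 48   (yellow component)
  66x1 + 298x2 + 64x3 ≥ 677   (hiding power)
  148x1 + 245x3 ≥ 426   (blue component)
  x1, x2, x3 ≥ 0.
All 3 inputs are positive at the optimum. The yellow component, hiding power, blue component requirements are met with equality.
Solving gives x1 = 0.57143, x2 = 1.846, x3 = 1.3936.
Hence cost = 16.18·0.57143 + 2.39·1.846 + 11.04·1.3936 = £29.0430.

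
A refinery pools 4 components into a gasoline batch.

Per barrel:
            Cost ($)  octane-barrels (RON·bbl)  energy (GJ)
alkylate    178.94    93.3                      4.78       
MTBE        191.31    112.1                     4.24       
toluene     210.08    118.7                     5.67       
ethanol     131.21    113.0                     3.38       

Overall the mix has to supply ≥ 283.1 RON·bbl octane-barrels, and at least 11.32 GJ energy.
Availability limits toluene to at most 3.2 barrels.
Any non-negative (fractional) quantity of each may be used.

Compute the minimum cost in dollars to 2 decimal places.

Set it up as a linear program. Let x1 = barrels of alkylate, x2 = barrels of MTBE, x3 = barrels of toluene, x4 = barrels of ethanol.
Minimise 178.94x1 + 191.31x2 + 210.08x3 + 131.21x4 s.t.:
  93.3x1 + 112.1x2 + 118.7x3 + 113x4 ≥ 283.1   (octane-barrels)
  4.78x1 + 4.24x2 + 5.67x3 + 3.38x4 ≥ 11.32   (energy)
  x3 ≤ 3.2
  x1, x2, x3, x4 ≥ 0.
The optimal basis is {toluene, ethanol}; alkylate, MTBE drop out. The octane-barrels and energy requirements are met with equality.
Optimal quantities: toluene = 1.3456 barrels, ethanol = 1.0918 barrels.
Objective = 210.08·1.3456 + 131.21·1.0918 = 425.9387.

$425.94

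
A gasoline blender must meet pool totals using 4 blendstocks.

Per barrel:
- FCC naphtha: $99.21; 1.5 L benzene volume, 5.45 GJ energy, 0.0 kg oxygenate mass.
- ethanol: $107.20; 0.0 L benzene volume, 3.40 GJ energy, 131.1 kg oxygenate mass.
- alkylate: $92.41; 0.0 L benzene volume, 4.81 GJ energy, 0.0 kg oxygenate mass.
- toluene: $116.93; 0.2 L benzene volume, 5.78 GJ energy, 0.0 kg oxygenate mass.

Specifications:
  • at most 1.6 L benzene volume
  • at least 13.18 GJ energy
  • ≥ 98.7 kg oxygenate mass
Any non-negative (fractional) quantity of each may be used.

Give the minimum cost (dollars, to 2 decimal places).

Let x1 = barrels of FCC naphtha, x2 = barrels of ethanol, x3 = barrels of alkylate, x4 = barrels of toluene.
min 99.21x1 + 107.2x2 + 92.41x3 + 116.93x4 subject to:
  1.5x1 + 0.2x4 ≤ 1.6   (benzene volume)
  5.45x1 + 3.4x2 + 4.81x3 + 5.78x4 ≥ 13.18   (energy)
  131.1x2 ≥ 98.7   (oxygenate mass)
  x1, x2, x3, x4 ≥ 0.
The cheapest feasible vertex uses only FCC naphtha, ethanol, alkylate; toluene is not used. Binding constraints: benzene volume, energy, oxygenate mass.
That vertex is x1 = 1.0667, x2 = 0.75286, x3 = 0.99936.
Cost = 99.21·1.0667 + 107.2·0.75286 + 92.41·0.99936 = 278.8848.

$278.88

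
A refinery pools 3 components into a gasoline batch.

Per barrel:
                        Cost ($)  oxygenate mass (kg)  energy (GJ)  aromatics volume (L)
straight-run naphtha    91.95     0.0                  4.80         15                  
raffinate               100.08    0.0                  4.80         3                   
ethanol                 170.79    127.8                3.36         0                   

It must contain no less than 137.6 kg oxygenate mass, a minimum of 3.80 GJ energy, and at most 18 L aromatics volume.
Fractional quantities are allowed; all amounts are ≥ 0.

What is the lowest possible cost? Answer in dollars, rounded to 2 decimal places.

$187.38

Set it up as a linear program. Let x1 = barrels of straight-run naphtha, x2 = barrels of raffinate, x3 = barrels of ethanol.
min 91.95x1 + 100.08x2 + 170.79x3 subject to:
  127.8x3 ≥ 137.6   (oxygenate mass)
  4.8x1 + 4.8x2 + 3.36x3 ≥ 3.8   (energy)
  15x1 + 3x2 ≤ 18   (aromatics volume)
  x1, x2, x3 ≥ 0.
The optimal basis is {straight-run naphtha, ethanol}; raffinate drops out. There the oxygenate mass and energy constraints are tight.
So straight-run naphtha = 0.037989 barrels, ethanol = 1.0767 barrels.
Hence cost = 91.95·0.037989 + 170.79·1.0767 = $187.3827.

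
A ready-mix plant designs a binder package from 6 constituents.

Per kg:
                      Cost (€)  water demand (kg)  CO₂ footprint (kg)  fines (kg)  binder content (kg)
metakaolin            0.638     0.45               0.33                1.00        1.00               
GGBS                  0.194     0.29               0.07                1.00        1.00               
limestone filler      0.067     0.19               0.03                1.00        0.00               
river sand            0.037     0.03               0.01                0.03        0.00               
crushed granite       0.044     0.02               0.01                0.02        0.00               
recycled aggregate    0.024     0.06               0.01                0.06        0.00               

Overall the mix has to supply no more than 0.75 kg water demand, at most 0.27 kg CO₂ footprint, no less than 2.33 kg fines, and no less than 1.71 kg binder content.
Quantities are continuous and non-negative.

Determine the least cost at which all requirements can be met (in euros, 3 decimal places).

Let x1 = kg of metakaolin, x2 = kg of GGBS, x3 = kg of limestone filler, x4 = kg of river sand, x5 = kg of crushed granite, x6 = kg of recycled aggregate.
Minimize 0.638x1 + 0.194x2 + 0.067x3 + 0.037x4 + 0.044x5 + 0.024x6 with:
  0.45x1 + 0.29x2 + 0.19x3 + 0.03x4 + 0.02x5 + 0.06x6 ≤ 0.75   (water demand)
  0.33x1 + 0.07x2 + 0.03x3 + 0.01x4 + 0.01x5 + 0.01x6 ≤ 0.27   (CO₂ footprint)
  1x1 + 1x2 + 1x3 + 0.03x4 + 0.02x5 + 0.06x6 ≥ 2.33   (fines)
  1x1 + 1x2 ≥ 1.71   (binder content)
  x1, x2, x3, x4, x5, x6 ≥ 0.
The cheapest feasible vertex uses only GGBS, limestone filler; metakaolin, river sand, crushed granite, recycled aggregate are not used. Binding constraints: fines and binder content.
Optimal quantities: GGBS = 1.71 kg, limestone filler = 0.62 kg.
Hence cost = 0.194·1.71 + 0.067·0.62 = €0.37328.

€0.373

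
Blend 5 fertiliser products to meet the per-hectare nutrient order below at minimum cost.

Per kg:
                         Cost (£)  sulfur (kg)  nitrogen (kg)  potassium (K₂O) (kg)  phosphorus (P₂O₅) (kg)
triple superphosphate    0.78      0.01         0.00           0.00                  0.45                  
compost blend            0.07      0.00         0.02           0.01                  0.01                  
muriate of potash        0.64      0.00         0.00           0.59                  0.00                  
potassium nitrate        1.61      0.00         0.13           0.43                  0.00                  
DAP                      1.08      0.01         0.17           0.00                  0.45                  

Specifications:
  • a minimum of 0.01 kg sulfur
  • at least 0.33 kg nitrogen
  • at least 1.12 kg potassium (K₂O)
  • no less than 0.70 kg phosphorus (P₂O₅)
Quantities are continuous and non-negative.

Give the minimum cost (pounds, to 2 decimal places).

£3.04

Set it up as a linear program. Let x1 = kg of triple superphosphate, x2 = kg of compost blend, x3 = kg of muriate of potash, x4 = kg of potassium nitrate, x5 = kg of DAP.
Minimise 0.78x1 + 0.07x2 + 0.64x3 + 1.61x4 + 1.08x5 with:
  0.01x1 + 0.01x5 ≥ 0.01   (sulfur)
  0.02x2 + 0.13x4 + 0.17x5 ≥ 0.33   (nitrogen)
  0.01x2 + 0.59x3 + 0.43x4 ≥ 1.12   (potassium (K₂O))
  0.45x1 + 0.01x2 + 0.45x5 ≥ 0.7   (phosphorus (P₂O₅))
  x1, x2, x3, x4, x5 ≥ 0.
The optimal basis is {compost blend, muriate of potash, DAP}; triple superphosphate, potassium nitrate drop out. The nitrogen, potassium (K₂O), phosphorus (P₂O₅) requirements are met with equality.
Optimal quantities: compost blend = 4.041 kg, muriate of potash = 1.83 kg, DAP = 1.466 kg.
Hence cost = 0.07·4.041 + 0.64·1.83 + 1.08·1.466 = £3.0374.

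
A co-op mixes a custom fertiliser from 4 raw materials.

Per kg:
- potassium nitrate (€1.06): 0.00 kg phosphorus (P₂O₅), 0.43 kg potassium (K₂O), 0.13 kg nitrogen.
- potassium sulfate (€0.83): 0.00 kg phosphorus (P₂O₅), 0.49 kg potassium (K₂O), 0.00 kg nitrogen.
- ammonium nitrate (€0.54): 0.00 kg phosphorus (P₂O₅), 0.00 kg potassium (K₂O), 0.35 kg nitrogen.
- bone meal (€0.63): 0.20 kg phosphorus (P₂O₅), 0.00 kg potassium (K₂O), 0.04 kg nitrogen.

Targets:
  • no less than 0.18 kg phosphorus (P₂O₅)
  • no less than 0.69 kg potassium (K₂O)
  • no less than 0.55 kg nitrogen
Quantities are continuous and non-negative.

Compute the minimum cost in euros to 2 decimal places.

€2.53

Let x1 = kg of potassium nitrate, x2 = kg of potassium sulfate, x3 = kg of ammonium nitrate, x4 = kg of bone meal.
min 1.06x1 + 0.83x2 + 0.54x3 + 0.63x4 s.t.:
  0.2x4 ≥ 0.18   (phosphorus (P₂O₅))
  0.43x1 + 0.49x2 ≥ 0.69   (potassium (K₂O))
  0.13x1 + 0.35x3 + 0.04x4 ≥ 0.55   (nitrogen)
  x1, x2, x3, x4 ≥ 0.
The cheapest feasible vertex uses only potassium sulfate, ammonium nitrate, bone meal; potassium nitrate is not used. The phosphorus (P₂O₅), potassium (K₂O), nitrogen requirements are met with equality.
So potassium sulfate = 1.408 kg, ammonium nitrate = 1.469 kg, bone meal = 0.9 kg.
Hence cost = 0.83·1.408 + 0.54·1.469 + 0.63·0.9 = €2.5289.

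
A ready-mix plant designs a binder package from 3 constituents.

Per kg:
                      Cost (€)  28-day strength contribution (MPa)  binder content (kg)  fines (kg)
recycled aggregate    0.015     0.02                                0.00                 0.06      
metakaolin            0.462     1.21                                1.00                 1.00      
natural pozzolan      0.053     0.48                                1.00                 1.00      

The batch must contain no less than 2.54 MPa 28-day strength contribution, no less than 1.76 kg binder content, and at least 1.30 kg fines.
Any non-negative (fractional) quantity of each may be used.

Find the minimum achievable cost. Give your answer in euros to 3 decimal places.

€0.280

This is a linear program. Let x1 = kg of recycled aggregate, x2 = kg of metakaolin, x3 = kg of natural pozzolan.
Minimize 0.015x1 + 0.462x2 + 0.053x3 subject to:
  0.02x1 + 1.21x2 + 0.48x3 ≥ 2.54   (28-day strength contribution)
  1x2 + 1x3 ≥ 1.76   (binder content)
  0.06x1 + 1x2 + 1x3 ≥ 1.3   (fines)
  x1, x2, x3 ≥ 0.
At the optimum only natural pozzolan is positive (recycled aggregate, metakaolin = 0). There the 28-day strength contribution constraint is tight.
So natural pozzolan = 5.292 kg.
Hence cost = 0.053·5.292 = €0.28048.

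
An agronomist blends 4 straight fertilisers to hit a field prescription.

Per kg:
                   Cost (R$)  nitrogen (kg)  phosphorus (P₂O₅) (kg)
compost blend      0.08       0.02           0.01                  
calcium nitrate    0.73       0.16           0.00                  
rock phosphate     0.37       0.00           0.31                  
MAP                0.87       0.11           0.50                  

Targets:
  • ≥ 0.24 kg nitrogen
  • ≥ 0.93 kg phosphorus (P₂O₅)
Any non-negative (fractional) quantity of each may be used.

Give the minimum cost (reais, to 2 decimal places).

R$1.74

Let x1 = kg of compost blend, x2 = kg of calcium nitrate, x3 = kg of rock phosphate, x4 = kg of MAP.
Minimise 0.08x1 + 0.73x2 + 0.37x3 + 0.87x4 s.t.:
  0.02x1 + 0.16x2 + 0.11x4 ≥ 0.24   (nitrogen)
  0.01x1 + 0.31x3 + 0.5x4 ≥ 0.93   (phosphorus (P₂O₅))
  x1, x2, x3, x4 ≥ 0.
The cheapest feasible vertex uses only compost blend, MAP; calcium nitrate, rock phosphate are not used. The nitrogen and phosphorus (P₂O₅) requirements are met with equality.
That vertex is x1 = 1.989, x4 = 1.82.
Total cost: 0.08·1.989 + 0.87·1.82 = 1.7425.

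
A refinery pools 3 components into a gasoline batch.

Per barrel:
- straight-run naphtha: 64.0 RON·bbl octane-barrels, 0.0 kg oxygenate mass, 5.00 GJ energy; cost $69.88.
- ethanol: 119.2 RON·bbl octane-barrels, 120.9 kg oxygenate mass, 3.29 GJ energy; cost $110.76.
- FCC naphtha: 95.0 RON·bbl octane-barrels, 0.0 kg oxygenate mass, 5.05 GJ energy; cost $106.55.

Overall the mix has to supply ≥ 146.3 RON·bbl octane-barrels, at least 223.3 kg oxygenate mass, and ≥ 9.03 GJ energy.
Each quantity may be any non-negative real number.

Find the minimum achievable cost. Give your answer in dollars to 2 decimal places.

$245.85

Treat it as an LP. Let x1 = barrels of straight-run naphtha, x2 = barrels of ethanol, x3 = barrels of FCC naphtha.
min 69.88x1 + 110.76x2 + 106.55x3 with:
  64x1 + 119.2x2 + 95x3 ≥ 146.3   (octane-barrels)
  120.9x2 ≥ 223.3   (oxygenate mass)
  5x1 + 3.29x2 + 5.05x3 ≥ 9.03   (energy)
  x1, x2, x3 ≥ 0.
The minimum-cost mix takes nothing from FCC naphtha — only straight-run naphtha, ethanol. There the oxygenate mass and energy constraints are tight.
That vertex is x1 = 0.5907, x2 = 1.847.
Hence cost = 69.88·0.5907 + 110.76·1.847 = $245.8518.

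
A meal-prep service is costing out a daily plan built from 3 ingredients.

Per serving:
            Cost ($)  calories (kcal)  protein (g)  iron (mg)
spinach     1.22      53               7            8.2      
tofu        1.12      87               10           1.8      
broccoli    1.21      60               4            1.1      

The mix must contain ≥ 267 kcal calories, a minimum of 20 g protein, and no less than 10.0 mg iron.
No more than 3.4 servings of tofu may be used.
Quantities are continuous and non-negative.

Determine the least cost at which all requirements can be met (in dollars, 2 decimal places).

Let x1 = servings of spinach, x2 = servings of tofu, x3 = servings of broccoli.
Minimize 1.22x1 + 1.12x2 + 1.21x3 s.t.:
  53x1 + 87x2 + 60x3 ≥ 267   (calories)
  7x1 + 10x2 + 4x3 ≥ 20   (protein)
  8.2x1 + 1.8x2 + 1.1x3 ≥ 10   (iron)
  x2 ≤ 3.4
  x1, x2, x3 ≥ 0.
The optimal basis is {spinach, tofu}; broccoli drops out. Binding constraints: calories and iron.
So spinach = 0.6301 servings, tofu = 2.685 servings.
Total cost: 1.22·0.6301 + 1.12·2.685 = 3.7759.

$3.78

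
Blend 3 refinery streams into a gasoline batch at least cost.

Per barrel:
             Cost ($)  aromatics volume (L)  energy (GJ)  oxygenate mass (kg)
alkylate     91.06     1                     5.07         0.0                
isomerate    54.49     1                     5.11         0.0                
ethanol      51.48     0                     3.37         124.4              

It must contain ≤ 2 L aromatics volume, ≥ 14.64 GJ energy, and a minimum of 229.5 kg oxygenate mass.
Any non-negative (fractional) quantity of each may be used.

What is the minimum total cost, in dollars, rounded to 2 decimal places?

Treat it as an LP. Let x1 = barrels of alkylate, x2 = barrels of isomerate, x3 = barrels of ethanol.
Minimise 91.06x1 + 54.49x2 + 51.48x3 s.t.:
  1x1 + 1x2 ≤ 2   (aromatics volume)
  5.07x1 + 5.11x2 + 3.37x3 ≥ 14.64   (energy)
  124.4x3 ≥ 229.5   (oxygenate mass)
  x1, x2, x3 ≥ 0.
The cheapest feasible vertex uses only isomerate, ethanol; alkylate is not used. Binding constraints: energy and oxygenate mass.
That vertex is x2 = 1.6483, x3 = 1.8449.
Hence cost = 54.49·1.6483 + 51.48·1.8449 = $184.7913.

$184.79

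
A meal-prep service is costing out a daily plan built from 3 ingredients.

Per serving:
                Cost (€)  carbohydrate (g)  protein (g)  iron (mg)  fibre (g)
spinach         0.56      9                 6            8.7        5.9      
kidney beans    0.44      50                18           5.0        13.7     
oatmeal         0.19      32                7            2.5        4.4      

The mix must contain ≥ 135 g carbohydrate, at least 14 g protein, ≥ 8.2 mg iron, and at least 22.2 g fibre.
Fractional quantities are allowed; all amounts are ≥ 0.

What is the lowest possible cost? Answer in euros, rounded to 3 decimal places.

Let x1 = servings of spinach, x2 = servings of kidney beans, x3 = servings of oatmeal.
Minimize 0.56x1 + 0.44x2 + 0.19x3 s.t.:
  9x1 + 50x2 + 32x3 ≥ 135   (carbohydrate)
  6x1 + 18x2 + 7x3 ≥ 14   (protein)
  8.7x1 + 5x2 + 2.5x3 ≥ 8.2   (iron)
  5.9x1 + 13.7x2 + 4.4x3 ≥ 22.2   (fibre)
  x1, x2, x3 ≥ 0.
The optimal basis is {kidney beans, oatmeal}; spinach drops out. Binding constraints: carbohydrate and fibre.
That vertex is x2 = 0.533, x3 = 3.386.
Cost = 0.44·0.533 + 0.19·3.386 = 0.87786.

€0.878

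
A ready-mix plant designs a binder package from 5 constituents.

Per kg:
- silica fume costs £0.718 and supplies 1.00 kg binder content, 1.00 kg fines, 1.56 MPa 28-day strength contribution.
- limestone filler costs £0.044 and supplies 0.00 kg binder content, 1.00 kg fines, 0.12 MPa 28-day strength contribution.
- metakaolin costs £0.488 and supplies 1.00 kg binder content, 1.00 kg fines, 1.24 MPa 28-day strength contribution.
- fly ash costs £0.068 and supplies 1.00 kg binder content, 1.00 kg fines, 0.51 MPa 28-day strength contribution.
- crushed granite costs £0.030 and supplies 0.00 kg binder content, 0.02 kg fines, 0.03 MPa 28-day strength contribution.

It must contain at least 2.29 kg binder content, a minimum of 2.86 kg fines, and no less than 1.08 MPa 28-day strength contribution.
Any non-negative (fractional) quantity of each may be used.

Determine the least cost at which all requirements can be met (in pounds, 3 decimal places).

£0.181

Treat it as an LP. Let x1 = kg of silica fume, x2 = kg of limestone filler, x3 = kg of metakaolin, x4 = kg of fly ash, x5 = kg of crushed granite.
Minimize 0.718x1 + 0.044x2 + 0.488x3 + 0.068x4 + 0.03x5 subject to:
  1x1 + 1x3 + 1x4 ≥ 2.29   (binder content)
  1x1 + 1x2 + 1x3 + 1x4 + 0.02x5 ≥ 2.86   (fines)
  1.56x1 + 0.12x2 + 1.24x3 + 0.51x4 + 0.03x5 ≥ 1.08   (28-day strength contribution)
  x1, x2, x3, x4, x5 ≥ 0.
At the optimum only limestone filler, fly ash are positive (silica fume, metakaolin, crushed granite = 0). Binding constraints: binder content and fines.
Optimal quantities: limestone filler = 0.57 kg, fly ash = 2.29 kg.
Total cost: 0.044·0.57 + 0.068·2.29 = 0.18080.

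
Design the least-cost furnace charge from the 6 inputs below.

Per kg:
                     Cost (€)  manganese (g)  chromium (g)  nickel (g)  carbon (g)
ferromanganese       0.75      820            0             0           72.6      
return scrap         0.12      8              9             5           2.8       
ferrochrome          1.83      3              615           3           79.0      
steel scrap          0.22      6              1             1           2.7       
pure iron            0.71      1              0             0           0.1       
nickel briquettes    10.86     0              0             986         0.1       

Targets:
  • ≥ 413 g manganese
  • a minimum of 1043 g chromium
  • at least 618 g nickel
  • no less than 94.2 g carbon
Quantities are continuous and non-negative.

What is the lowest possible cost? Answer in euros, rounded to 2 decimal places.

Set it up as a linear program. Let x1 = kg of ferromanganese, x2 = kg of return scrap, x3 = kg of ferrochrome, x4 = kg of steel scrap, x5 = kg of pure iron, x6 = kg of nickel briquettes.
Minimize 0.75x1 + 0.12x2 + 1.83x3 + 0.22x4 + 0.71x5 + 10.86x6 with:
  820x1 + 8x2 + 3x3 + 6x4 + 1x5 ≥ 413   (manganese)
  9x2 + 615x3 + 1x4 ≥ 1043   (chromium)
  5x2 + 3x3 + 1x4 + 986x6 ≥ 618   (nickel)
  72.6x1 + 2.8x2 + 79x3 + 2.7x4 + 0.1x5 + 0.1x6 ≥ 94.2   (carbon)
  x1, x2, x3, x4, x5, x6 ≥ 0.
At the optimum only ferromanganese, ferrochrome, nickel briquettes are positive (return scrap, steel scrap, pure iron = 0). The manganese, chromium, nickel requirements are met with equality.
That vertex is x1 = 0.4975, x3 = 1.696, x6 = 0.6216.
Total cost: 0.75·0.4975 + 1.83·1.696 + 10.86·0.6216 = 10.2274.

€10.23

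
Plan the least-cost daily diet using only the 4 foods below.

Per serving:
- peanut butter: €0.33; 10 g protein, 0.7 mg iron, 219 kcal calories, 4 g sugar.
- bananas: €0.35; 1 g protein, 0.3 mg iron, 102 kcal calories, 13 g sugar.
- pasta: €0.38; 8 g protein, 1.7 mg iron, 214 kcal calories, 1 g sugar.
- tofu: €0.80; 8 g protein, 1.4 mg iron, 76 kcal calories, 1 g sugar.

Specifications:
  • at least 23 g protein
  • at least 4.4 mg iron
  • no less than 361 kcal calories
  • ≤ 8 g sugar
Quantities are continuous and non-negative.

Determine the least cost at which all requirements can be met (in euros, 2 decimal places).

Let x1 = servings of peanut butter, x2 = servings of bananas, x3 = servings of pasta, x4 = servings of tofu.
Minimize 0.33x1 + 0.35x2 + 0.38x3 + 0.8x4 subject to:
  10x1 + 1x2 + 8x3 + 8x4 ≥ 23   (protein)
  0.7x1 + 0.3x2 + 1.7x3 + 1.4x4 ≥ 4.4   (iron)
  219x1 + 102x2 + 214x3 + 76x4 ≥ 361   (calories)
  4x1 + 13x2 + 1x3 + 1x4 ≤ 8   (sugar)
  x1, x2, x3, x4 ≥ 0.
The minimum-cost mix takes nothing from bananas, tofu — only peanut butter, pasta. There the protein and iron constraints are tight.
Solving gives x1 = 0.3421, x3 = 2.447.
Cost = 0.33·0.3421 + 0.38·2.447 = 1.0428.

€1.04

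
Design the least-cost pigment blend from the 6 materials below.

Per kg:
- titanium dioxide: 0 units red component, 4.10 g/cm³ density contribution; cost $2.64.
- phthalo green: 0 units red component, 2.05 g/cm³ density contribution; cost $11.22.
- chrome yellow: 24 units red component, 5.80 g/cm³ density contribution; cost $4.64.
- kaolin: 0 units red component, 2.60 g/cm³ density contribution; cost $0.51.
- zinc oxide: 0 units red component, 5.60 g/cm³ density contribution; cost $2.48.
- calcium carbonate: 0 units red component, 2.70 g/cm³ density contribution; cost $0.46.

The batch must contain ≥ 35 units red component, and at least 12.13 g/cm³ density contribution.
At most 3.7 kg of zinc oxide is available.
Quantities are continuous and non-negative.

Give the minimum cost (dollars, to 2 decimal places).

$7.39

Set it up as a linear program. Let x1 = kg of titanium dioxide, x2 = kg of phthalo green, x3 = kg of chrome yellow, x4 = kg of kaolin, x5 = kg of zinc oxide, x6 = kg of calcium carbonate.
Minimise 2.64x1 + 11.22x2 + 4.64x3 + 0.51x4 + 2.48x5 + 0.46x6 subject to:
  24x3 ≥ 35   (red component)
  4.1x1 + 2.05x2 + 5.8x3 + 2.6x4 + 5.6x5 + 2.7x6 ≥ 12.13   (density contribution)
  x5 ≤ 3.7
  x1, x2, x3, x4, x5, x6 ≥ 0.
The optimal basis is {chrome yellow, calcium carbonate}; titanium dioxide, phthalo green, kaolin, zinc oxide drop out. The red component and density contribution requirements are met with equality.
That vertex is x3 = 1.458, x6 = 1.36.
Total cost: 4.64·1.458 + 0.46·1.36 = 7.3907.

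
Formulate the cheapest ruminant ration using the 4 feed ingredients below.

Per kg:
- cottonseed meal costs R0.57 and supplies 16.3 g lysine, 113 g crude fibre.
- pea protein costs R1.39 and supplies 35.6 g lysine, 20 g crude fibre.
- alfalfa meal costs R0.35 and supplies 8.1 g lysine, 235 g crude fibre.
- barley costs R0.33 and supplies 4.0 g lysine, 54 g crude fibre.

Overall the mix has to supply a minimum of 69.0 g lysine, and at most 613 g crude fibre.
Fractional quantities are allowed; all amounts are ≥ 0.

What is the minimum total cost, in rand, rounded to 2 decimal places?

Let x1 = kg of cottonseed meal, x2 = kg of pea protein, x3 = kg of alfalfa meal, x4 = kg of barley.
Minimise 0.57x1 + 1.39x2 + 0.35x3 + 0.33x4 s.t.:
  16.3x1 + 35.6x2 + 8.1x3 + 4x4 ≥ 69   (lysine)
  113x1 + 20x2 + 235x3 + 54x4 ≤ 613   (crude fibre)
  x1, x2, x3, x4 ≥ 0.
The minimum-cost mix takes nothing from pea protein, alfalfa meal, barley — only cottonseed meal. Binding constraint: lysine.
Optimal quantities: cottonseed meal = 4.233 kg.
Hence cost = 0.57·4.233 = R2.4128.

R2.41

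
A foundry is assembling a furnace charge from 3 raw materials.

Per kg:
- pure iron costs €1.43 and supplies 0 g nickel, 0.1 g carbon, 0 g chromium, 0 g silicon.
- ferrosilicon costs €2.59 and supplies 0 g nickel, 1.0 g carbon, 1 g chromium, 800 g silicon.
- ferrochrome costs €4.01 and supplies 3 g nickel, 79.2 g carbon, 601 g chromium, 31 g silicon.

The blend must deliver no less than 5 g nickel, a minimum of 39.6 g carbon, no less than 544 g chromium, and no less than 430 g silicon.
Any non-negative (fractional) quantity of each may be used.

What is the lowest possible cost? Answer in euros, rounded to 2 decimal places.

This is a linear program. Let x1 = kg of pure iron, x2 = kg of ferrosilicon, x3 = kg of ferrochrome.
Minimise 1.43x1 + 2.59x2 + 4.01x3 with:
  3x3 ≥ 5   (nickel)
  0.1x1 + 1x2 + 79.2x3 ≥ 39.6   (carbon)
  1x2 + 601x3 ≥ 544   (chromium)
  800x2 + 31x3 ≥ 430   (silicon)
  x1, x2, x3 ≥ 0.
The cheapest feasible vertex uses only ferrosilicon, ferrochrome; pure iron is not used. There the nickel and silicon constraints are tight.
So ferrosilicon = 0.4729 kg, ferrochrome = 1.667 kg.
Total cost: 2.59·0.4729 + 4.01·1.667 = 7.9095.

€7.91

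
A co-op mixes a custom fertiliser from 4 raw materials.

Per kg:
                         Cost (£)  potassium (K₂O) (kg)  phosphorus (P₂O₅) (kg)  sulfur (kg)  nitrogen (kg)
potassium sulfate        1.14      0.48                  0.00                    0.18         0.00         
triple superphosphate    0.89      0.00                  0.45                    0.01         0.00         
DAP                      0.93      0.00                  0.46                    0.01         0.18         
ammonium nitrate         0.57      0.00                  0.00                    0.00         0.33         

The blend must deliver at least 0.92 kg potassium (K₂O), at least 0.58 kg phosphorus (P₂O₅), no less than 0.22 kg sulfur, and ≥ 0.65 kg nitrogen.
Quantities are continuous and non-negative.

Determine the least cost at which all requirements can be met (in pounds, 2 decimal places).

Let x1 = kg of potassium sulfate, x2 = kg of triple superphosphate, x3 = kg of DAP, x4 = kg of ammonium nitrate.
min 1.14x1 + 0.89x2 + 0.93x3 + 0.57x4 subject to:
  0.48x1 ≥ 0.92   (potassium (K₂O))
  0.45x2 + 0.46x3 ≥ 0.58   (phosphorus (P₂O₅))
  0.18x1 + 0.01x2 + 0.01x3 ≥ 0.22   (sulfur)
  0.18x3 + 0.33x4 ≥ 0.65   (nitrogen)
  x1, x2, x3, x4 ≥ 0.
The minimum-cost mix takes nothing from triple superphosphate — only potassium sulfate, DAP, ammonium nitrate. Binding constraints: potassium (K₂O), phosphorus (P₂O₅), nitrogen.
Optimal quantities: potassium sulfate = 1.917 kg, DAP = 1.261 kg, ammonium nitrate = 1.282 kg.
Cost = 1.14·1.917 + 0.93·1.261 + 0.57·1.282 = 4.0889.

£4.09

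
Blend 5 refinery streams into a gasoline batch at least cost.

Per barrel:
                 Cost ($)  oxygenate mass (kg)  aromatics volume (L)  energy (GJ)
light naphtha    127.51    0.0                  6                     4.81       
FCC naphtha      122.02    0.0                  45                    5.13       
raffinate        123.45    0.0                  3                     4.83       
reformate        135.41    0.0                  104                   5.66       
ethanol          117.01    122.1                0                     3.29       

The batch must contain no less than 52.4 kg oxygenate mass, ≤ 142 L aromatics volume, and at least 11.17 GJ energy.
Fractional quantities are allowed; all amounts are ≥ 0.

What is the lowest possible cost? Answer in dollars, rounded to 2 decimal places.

$282.32

This is a linear program. Let x1 = barrels of light naphtha, x2 = barrels of FCC naphtha, x3 = barrels of raffinate, x4 = barrels of reformate, x5 = barrels of ethanol.
min 127.51x1 + 122.02x2 + 123.45x3 + 135.41x4 + 117.01x5 subject to:
  122.1x5 ≥ 52.4   (oxygenate mass)
  6x1 + 45x2 + 3x3 + 104x4 ≤ 142   (aromatics volume)
  4.81x1 + 5.13x2 + 4.83x3 + 5.66x4 + 3.29x5 ≥ 11.17   (energy)
  x1, x2, x3, x4, x5 ≥ 0.
At the optimum only FCC naphtha, ethanol are positive (light naphtha, raffinate, reformate = 0). The oxygenate mass and energy requirements are met with equality.
Solving gives x2 = 1.9022, x5 = 0.42916.
Cost = 122.02·1.9022 + 117.01·0.42916 = 282.3225.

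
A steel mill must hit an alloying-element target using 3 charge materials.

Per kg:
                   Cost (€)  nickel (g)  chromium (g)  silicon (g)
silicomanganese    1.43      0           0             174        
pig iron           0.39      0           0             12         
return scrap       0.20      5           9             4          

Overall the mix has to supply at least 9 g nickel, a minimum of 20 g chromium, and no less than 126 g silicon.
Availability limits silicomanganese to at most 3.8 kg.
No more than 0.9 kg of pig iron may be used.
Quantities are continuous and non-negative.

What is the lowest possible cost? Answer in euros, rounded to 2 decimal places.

Let x1 = kg of silicomanganese, x2 = kg of pig iron, x3 = kg of return scrap.
Minimise 1.43x1 + 0.39x2 + 0.2x3 with:
  5x3 ≥ 9   (nickel)
  9x3 ≥ 20   (chromium)
  174x1 + 12x2 + 4x3 ≥ 126   (silicon)
  x1 ≤ 3.8
  x2 ≤ 0.9
  x1, x2, x3 ≥ 0.
At the optimum only silicomanganese, return scrap are positive (pig iron = 0). Binding constraints: chromium and silicon.
So silicomanganese = 0.6731 kg, return scrap = 2.222 kg.
Total cost: 1.43·0.6731 + 0.2·2.222 = 1.4069.

€1.41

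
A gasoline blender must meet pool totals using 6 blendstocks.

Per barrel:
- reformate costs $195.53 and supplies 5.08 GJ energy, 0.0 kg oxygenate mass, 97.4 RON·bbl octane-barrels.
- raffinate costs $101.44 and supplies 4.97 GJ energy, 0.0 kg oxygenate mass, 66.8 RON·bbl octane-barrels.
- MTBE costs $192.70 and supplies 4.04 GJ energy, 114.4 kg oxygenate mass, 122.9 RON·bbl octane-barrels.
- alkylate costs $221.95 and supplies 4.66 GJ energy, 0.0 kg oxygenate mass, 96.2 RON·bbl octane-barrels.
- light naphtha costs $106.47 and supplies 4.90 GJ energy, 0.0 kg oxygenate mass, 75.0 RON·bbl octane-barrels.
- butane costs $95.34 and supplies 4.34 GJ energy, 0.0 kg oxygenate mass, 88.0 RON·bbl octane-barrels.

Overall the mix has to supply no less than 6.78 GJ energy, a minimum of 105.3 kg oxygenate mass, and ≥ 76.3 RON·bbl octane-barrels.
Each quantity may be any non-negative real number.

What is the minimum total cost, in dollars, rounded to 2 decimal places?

Let x1 = barrels of reformate, x2 = barrels of raffinate, x3 = barrels of MTBE, x4 = barrels of alkylate, x5 = barrels of light naphtha, x6 = barrels of butane.
Minimise 195.53x1 + 101.44x2 + 192.7x3 + 221.95x4 + 106.47x5 + 95.34x6 s.t.:
  5.08x1 + 4.97x2 + 4.04x3 + 4.66x4 + 4.9x5 + 4.34x6 ≥ 6.78   (energy)
  114.4x3 ≥ 105.3   (oxygenate mass)
  97.4x1 + 66.8x2 + 122.9x3 + 96.2x4 + 75x5 + 88x6 ≥ 76.3   (octane-barrels)
  x1, x2, x3, x4, x5, x6 ≥ 0.
At the optimum only raffinate, MTBE are positive (reformate, alkylate, light naphtha, butane = 0). There the energy and oxygenate mass constraints are tight.
So raffinate = 0.615969 barrels, MTBE = 0.920455 barrels.
Cost = 101.44·0.615969 + 192.7·0.920455 = 239.8556.

$239.86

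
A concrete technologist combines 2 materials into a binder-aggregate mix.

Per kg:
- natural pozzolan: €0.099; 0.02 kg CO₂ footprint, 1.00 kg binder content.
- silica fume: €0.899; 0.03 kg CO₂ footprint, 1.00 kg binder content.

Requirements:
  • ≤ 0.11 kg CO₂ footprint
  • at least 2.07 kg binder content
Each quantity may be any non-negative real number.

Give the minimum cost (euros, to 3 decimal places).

€0.205

Let x1 = kg of natural pozzolan, x2 = kg of silica fume.
min 0.099x1 + 0.899x2 subject to:
  0.02x1 + 0.03x2 ≤ 0.11   (CO₂ footprint)
  1x1 + 1x2 ≥ 2.07   (binder content)
  x1, x2 ≥ 0.
The optimal basis is {natural pozzolan}; silica fume drops out. There the binder content constraint is tight.
So natural pozzolan = 2.07 kg.
Cost = 0.099·2.07 = 0.20493.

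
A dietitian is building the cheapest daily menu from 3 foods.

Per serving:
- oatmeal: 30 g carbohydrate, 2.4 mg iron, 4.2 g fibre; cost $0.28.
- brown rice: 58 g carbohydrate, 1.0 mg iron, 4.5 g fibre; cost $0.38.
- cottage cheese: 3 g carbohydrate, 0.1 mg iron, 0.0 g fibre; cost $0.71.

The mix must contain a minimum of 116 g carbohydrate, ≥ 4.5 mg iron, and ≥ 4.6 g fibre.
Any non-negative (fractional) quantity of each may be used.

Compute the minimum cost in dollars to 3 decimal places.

$0.871

Let x1 = servings of oatmeal, x2 = servings of brown rice, x3 = servings of cottage cheese.
min 0.28x1 + 0.38x2 + 0.71x3 s.t.:
  30x1 + 58x2 + 3x3 ≥ 116   (carbohydrate)
  2.4x1 + 1x2 + 0.1x3 ≥ 4.5   (iron)
  4.2x1 + 4.5x2 ≥ 4.6   (fibre)
  x1, x2, x3 ≥ 0.
The minimum-cost mix takes nothing from cottage cheese — only oatmeal, brown rice. The carbohydrate and iron requirements are met with equality.
Optimal quantities: oatmeal = 1.328 servings, brown rice = 1.313 servings.
Total cost: 0.28·1.328 + 0.38·1.313 = 0.87078.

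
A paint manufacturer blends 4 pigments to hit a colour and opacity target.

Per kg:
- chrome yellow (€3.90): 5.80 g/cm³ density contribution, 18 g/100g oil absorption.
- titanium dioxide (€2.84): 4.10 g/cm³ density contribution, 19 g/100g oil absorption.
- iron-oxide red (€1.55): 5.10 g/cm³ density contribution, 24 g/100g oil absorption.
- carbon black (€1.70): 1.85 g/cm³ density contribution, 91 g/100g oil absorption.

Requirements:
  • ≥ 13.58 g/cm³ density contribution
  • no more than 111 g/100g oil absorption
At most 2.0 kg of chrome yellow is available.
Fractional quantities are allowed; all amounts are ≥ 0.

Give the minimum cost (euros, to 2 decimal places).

Set it up as a linear program. Let x1 = kg of chrome yellow, x2 = kg of titanium dioxide, x3 = kg of iron-oxide red, x4 = kg of carbon black.
Minimize 3.9x1 + 2.84x2 + 1.55x3 + 1.7x4 with:
  5.8x1 + 4.1x2 + 5.1x3 + 1.85x4 ≥ 13.58   (density contribution)
  18x1 + 19x2 + 24x3 + 91x4 ≤ 111   (oil absorption)
  x1 ≤ 2
  x1, x2, x3, x4 ≥ 0.
At the optimum only iron-oxide red is positive (chrome yellow, titanium dioxide, carbon black = 0). Binding constraint: density contribution.
So iron-oxide red = 2.663 kg.
Cost = 1.55·2.663 = 4.1277.

€4.13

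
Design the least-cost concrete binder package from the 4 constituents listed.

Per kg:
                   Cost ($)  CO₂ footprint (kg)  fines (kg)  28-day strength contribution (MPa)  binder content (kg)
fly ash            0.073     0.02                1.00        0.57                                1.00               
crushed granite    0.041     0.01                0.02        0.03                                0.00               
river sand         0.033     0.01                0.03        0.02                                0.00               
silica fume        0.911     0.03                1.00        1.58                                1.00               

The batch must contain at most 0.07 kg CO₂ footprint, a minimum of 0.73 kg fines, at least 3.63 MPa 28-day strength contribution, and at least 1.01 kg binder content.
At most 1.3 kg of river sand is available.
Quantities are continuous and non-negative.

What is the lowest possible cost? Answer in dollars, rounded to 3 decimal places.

Let x1 = kg of fly ash, x2 = kg of crushed granite, x3 = kg of river sand, x4 = kg of silica fume.
Minimize 0.073x1 + 0.041x2 + 0.033x3 + 0.911x4 with:
  0.02x1 + 0.01x2 + 0.01x3 + 0.03x4 ≤ 0.07   (CO₂ footprint)
  1x1 + 0.02x2 + 0.03x3 + 1x4 ≥ 0.73   (fines)
  0.57x1 + 0.03x2 + 0.02x3 + 1.58x4 ≥ 3.63   (28-day strength contribution)
  1x1 + 1x4 ≥ 1.01   (binder content)
  x3 ≤ 1.3
  x1, x2, x3, x4 ≥ 0.
The minimum-cost mix takes nothing from crushed granite, river sand — only fly ash, silica fume. There the CO₂ footprint and 28-day strength contribution constraints are tight.
Optimal quantities: fly ash = 0.1172 kg, silica fume = 2.255 kg.
Objective = 0.073·0.1172 + 0.911·2.255 = 2.06286.

$2.063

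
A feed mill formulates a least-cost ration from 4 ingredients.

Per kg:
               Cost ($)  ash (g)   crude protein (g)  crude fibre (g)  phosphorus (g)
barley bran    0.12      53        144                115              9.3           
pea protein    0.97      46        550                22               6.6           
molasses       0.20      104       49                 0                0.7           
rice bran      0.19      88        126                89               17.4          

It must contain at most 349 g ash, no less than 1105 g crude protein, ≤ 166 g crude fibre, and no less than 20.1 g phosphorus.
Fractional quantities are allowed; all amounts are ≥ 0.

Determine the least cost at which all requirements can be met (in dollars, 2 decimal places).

Let x1 = kg of barley bran, x2 = kg of pea protein, x3 = kg of molasses, x4 = kg of rice bran.
Minimise 0.12x1 + 0.97x2 + 0.2x3 + 0.19x4 subject to:
  53x1 + 46x2 + 104x3 + 88x4 ≤ 349   (ash)
  144x1 + 550x2 + 49x3 + 126x4 ≥ 1105   (crude protein)
  115x1 + 22x2 + 89x4 ≤ 166   (crude fibre)
  9.3x1 + 6.6x2 + 0.7x3 + 17.4x4 ≥ 20.1   (phosphorus)
  x1, x2, x3, x4 ≥ 0.
The minimum-cost mix takes nothing from molasses, rice bran — only barley bran, pea protein. Binding constraints: crude protein and crude fibre.
Solving gives x1 = 1.115, x2 = 1.717.
Hence cost = 0.12·1.115 + 0.97·1.717 = $1.7993.

$1.80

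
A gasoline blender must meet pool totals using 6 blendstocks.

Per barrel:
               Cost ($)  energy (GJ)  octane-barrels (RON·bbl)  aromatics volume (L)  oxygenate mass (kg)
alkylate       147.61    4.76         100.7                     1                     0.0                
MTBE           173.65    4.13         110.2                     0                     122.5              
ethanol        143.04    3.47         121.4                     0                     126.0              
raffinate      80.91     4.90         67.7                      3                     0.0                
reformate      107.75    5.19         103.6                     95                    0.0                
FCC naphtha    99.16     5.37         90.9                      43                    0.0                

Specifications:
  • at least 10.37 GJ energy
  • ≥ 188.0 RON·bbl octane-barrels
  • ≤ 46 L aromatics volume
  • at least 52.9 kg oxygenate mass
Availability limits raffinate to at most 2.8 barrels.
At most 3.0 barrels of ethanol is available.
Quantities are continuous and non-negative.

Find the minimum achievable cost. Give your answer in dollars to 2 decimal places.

$215.95

Let x1 = barrels of alkylate, x2 = barrels of MTBE, x3 = barrels of ethanol, x4 = barrels of raffinate, x5 = barrels of reformate, x6 = barrels of FCC naphtha.
Minimise 147.61x1 + 173.65x2 + 143.04x3 + 80.91x4 + 107.75x5 + 99.16x6 s.t.:
  4.76x1 + 4.13x2 + 3.47x3 + 4.9x4 + 5.19x5 + 5.37x6 ≥ 10.37   (energy)
  100.7x1 + 110.2x2 + 121.4x3 + 67.7x4 + 103.6x5 + 90.9x6 ≥ 188   (octane-barrels)
  1x1 + 3x4 + 95x5 + 43x6 ≤ 46   (aromatics volume)
  122.5x2 + 126x3 ≥ 52.9   (oxygenate mass)
  x4 ≤ 2.8
  x3 ≤ 3
  x1, x2, x3, x4, x5, x6 ≥ 0.
The minimum-cost mix takes nothing from alkylate, MTBE, reformate — only ethanol, raffinate, FCC naphtha. There the energy, octane-barrels, oxygenate mass constraints are tight.
Solving gives x3 = 0.41984, x4 = 0.90822, x6 = 0.83108.
Cost = 143.04·0.41984 + 80.91·0.90822 + 99.16·0.83108 = 215.9479.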